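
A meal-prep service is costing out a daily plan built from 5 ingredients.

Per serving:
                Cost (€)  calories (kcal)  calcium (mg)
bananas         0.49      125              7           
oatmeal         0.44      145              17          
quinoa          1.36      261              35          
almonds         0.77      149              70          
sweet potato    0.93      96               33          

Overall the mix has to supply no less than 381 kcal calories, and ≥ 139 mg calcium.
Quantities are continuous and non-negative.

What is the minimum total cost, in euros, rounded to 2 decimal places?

Let x1 = servings of bananas, x2 = servings of oatmeal, x3 = servings of quinoa, x4 = servings of almonds, x5 = servings of sweet potato.
min 0.49x1 + 0.44x2 + 1.36x3 + 0.77x4 + 0.93x5 s.t.:
  125x1 + 145x2 + 261x3 + 149x4 + 96x5 ≥ 381   (calories)
  7x1 + 17x2 + 35x3 + 70x4 + 33x5 ≥ 139   (calcium)
  x1, x2, x3, x4, x5 ≥ 0.
The cheapest feasible vertex uses only oatmeal, almonds; bananas, quinoa, sweet potato are not used. Binding constraints: calories and calcium.
Solving gives x2 = 0.7823, x4 = 1.796.
Cost = 0.44·0.7823 + 0.77·1.796 = 1.7271.

€1.73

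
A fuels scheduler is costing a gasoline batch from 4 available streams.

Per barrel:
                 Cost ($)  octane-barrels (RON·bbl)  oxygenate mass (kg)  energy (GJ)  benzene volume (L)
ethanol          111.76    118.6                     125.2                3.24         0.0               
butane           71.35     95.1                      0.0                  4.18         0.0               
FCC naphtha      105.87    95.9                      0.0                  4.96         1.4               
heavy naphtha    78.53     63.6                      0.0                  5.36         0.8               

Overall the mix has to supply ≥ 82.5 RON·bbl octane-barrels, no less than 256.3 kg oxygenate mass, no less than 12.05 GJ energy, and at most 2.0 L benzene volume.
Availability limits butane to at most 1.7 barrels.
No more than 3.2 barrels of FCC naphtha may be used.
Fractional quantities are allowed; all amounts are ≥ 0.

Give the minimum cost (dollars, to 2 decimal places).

$308.16

Let x1 = barrels of ethanol, x2 = barrels of butane, x3 = barrels of FCC naphtha, x4 = barrels of heavy naphtha.
Minimize 111.76x1 + 71.35x2 + 105.87x3 + 78.53x4 subject to:
  118.6x1 + 95.1x2 + 95.9x3 + 63.6x4 ≥ 82.5   (octane-barrels)
  125.2x1 ≥ 256.3   (oxygenate mass)
  3.24x1 + 4.18x2 + 4.96x3 + 5.36x4 ≥ 12.05   (energy)
  1.4x3 + 0.8x4 ≤ 2   (benzene volume)
  x2 ≤ 1.7
  x3 ≤ 3.2
  x1, x2, x3, x4 ≥ 0.
The cheapest feasible vertex uses only ethanol, heavy naphtha; butane, FCC naphtha are not used. Binding constraints: oxygenate mass and energy.
Solving gives x1 = 2.04712, x4 = 1.01069.
Hence cost = 111.76·2.04712 + 78.53·1.01069 = $308.1556.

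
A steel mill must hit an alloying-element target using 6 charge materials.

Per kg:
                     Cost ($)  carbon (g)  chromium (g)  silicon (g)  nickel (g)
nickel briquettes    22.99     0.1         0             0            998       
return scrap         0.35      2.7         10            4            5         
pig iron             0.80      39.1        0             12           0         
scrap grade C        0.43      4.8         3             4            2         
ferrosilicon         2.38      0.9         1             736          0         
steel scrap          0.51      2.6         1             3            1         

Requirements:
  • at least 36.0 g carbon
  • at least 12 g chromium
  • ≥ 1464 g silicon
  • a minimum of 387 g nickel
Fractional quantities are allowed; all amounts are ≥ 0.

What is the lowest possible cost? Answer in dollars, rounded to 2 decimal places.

$14.48

Let x1 = kg of nickel briquettes, x2 = kg of return scrap, x3 = kg of pig iron, x4 = kg of scrap grade C, x5 = kg of ferrosilicon, x6 = kg of steel scrap.
min 22.99x1 + 0.35x2 + 0.8x3 + 0.43x4 + 2.38x5 + 0.51x6 s.t.:
  0.1x1 + 2.7x2 + 39.1x3 + 4.8x4 + 0.9x5 + 2.6x6 ≥ 36   (carbon)
  10x2 + 3x4 + 1x5 + 1x6 ≥ 12   (chromium)
  4x2 + 12x3 + 4x4 + 736x5 + 3x6 ≥ 1464   (silicon)
  998x1 + 5x2 + 2x4 + 1x6 ≥ 387   (nickel)
  x1, x2, x3, x4, x5, x6 ≥ 0.
The cheapest feasible vertex uses only nickel briquettes, return scrap, pig iron, ferrosilicon; scrap grade C, steel scrap are not used. Binding constraints: carbon, chromium, silicon, nickel.
That vertex is x1 = 0.38275, x2 = 1.0029, x3 = 0.80512, x5 = 1.9706.
Total cost: 22.99·0.38275 + 0.35·1.0029 + 0.8·0.80512 + 2.38·1.9706 = 14.4846.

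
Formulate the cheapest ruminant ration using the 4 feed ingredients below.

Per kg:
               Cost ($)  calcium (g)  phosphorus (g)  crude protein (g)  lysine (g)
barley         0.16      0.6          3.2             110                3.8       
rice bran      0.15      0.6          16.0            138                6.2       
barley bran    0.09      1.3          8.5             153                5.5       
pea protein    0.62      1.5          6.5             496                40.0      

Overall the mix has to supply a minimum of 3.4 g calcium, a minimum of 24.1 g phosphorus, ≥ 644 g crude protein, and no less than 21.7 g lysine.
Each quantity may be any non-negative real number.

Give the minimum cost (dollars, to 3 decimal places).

$0.379

This is a linear program. Let x1 = kg of barley, x2 = kg of rice bran, x3 = kg of barley bran, x4 = kg of pea protein.
Minimise 0.16x1 + 0.15x2 + 0.09x3 + 0.62x4 subject to:
  0.6x1 + 0.6x2 + 1.3x3 + 1.5x4 ≥ 3.4   (calcium)
  3.2x1 + 16x2 + 8.5x3 + 6.5x4 ≥ 24.1   (phosphorus)
  110x1 + 138x2 + 153x3 + 496x4 ≥ 644   (crude protein)
  3.8x1 + 6.2x2 + 5.5x3 + 40x4 ≥ 21.7   (lysine)
  x1, x2, x3, x4 ≥ 0.
The cheapest feasible vertex uses only barley bran; barley, rice bran, pea protein are not used. Binding constraint: crude protein.
Solving gives x3 = 4.209.
Objective = 0.09·4.209 = 0.37881.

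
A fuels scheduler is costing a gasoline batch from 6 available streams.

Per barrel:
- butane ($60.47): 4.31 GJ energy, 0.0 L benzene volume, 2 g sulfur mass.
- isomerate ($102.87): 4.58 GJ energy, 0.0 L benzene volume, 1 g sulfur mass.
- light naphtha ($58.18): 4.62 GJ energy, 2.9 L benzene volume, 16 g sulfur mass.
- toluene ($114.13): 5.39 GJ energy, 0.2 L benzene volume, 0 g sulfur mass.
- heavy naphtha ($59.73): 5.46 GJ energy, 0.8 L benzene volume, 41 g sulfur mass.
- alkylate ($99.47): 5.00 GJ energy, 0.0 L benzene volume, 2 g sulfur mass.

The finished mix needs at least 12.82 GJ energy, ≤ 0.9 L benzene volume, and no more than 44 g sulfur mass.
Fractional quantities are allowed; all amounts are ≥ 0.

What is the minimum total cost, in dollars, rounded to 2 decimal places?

$163.15

Set it up as a linear program. Let x1 = barrels of butane, x2 = barrels of isomerate, x3 = barrels of light naphtha, x4 = barrels of toluene, x5 = barrels of heavy naphtha, x6 = barrels of alkylate.
min 60.47x1 + 102.87x2 + 58.18x3 + 114.13x4 + 59.73x5 + 99.47x6 subject to:
  4.31x1 + 4.58x2 + 4.62x3 + 5.39x4 + 5.46x5 + 5x6 ≥ 12.82   (energy)
  2.9x3 + 0.2x4 + 0.8x5 ≤ 0.9   (benzene volume)
  2x1 + 1x2 + 16x3 + 41x5 + 2x6 ≤ 44   (sulfur mass)
  x1, x2, x3, x4, x5, x6 ≥ 0.
The optimal basis is {butane, light naphtha, heavy naphtha}; isomerate, toluene, alkylate drop out. There the energy, benzene volume, sulfur mass constraints are tight.
So butane = 1.6957 barrels, light naphtha = 0.041594 barrels, heavy naphtha = 0.97422 barrels.
Objective = 60.47·1.6957 + 58.18·0.041594 + 59.73·0.97422 = 163.1491.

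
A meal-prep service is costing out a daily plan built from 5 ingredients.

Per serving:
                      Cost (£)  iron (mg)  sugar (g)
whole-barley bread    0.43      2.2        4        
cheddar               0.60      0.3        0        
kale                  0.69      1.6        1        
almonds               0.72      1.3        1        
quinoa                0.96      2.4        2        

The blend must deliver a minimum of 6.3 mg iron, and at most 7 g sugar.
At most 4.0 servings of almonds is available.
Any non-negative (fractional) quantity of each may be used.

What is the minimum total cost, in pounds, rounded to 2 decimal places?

Let x1 = servings of whole-barley bread, x2 = servings of cheddar, x3 = servings of kale, x4 = servings of almonds, x5 = servings of quinoa.
Minimise 0.43x1 + 0.6x2 + 0.69x3 + 0.72x4 + 0.96x5 subject to:
  2.2x1 + 0.3x2 + 1.6x3 + 1.3x4 + 2.4x5 ≥ 6.3   (iron)
  4x1 + 1x3 + 1x4 + 2x5 ≤ 7   (sugar)
  x4 ≤ 4
  x1, x2, x3, x4, x5 ≥ 0.
At the optimum only whole-barley bread, kale are positive (cheddar, almonds, quinoa = 0). Binding constraints: iron and sugar.
That vertex is x1 = 1.167, x3 = 2.333.
Objective = 0.43·1.167 + 0.69·2.333 = 2.1116.

£2.11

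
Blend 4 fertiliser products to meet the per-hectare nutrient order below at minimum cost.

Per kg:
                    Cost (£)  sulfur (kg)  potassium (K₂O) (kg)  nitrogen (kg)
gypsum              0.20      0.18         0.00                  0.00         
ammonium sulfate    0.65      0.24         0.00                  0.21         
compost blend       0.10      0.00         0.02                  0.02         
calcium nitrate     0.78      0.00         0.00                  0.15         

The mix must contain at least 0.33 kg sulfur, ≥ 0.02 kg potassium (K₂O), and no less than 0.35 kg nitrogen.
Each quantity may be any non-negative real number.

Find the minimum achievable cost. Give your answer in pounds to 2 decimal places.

Treat it as an LP. Let x1 = kg of gypsum, x2 = kg of ammonium sulfate, x3 = kg of compost blend, x4 = kg of calcium nitrate.
Minimise 0.2x1 + 0.65x2 + 0.1x3 + 0.78x4 s.t.:
  0.18x1 + 0.24x2 ≥ 0.33   (sulfur)
  0.02x3 ≥ 0.02   (potassium (K₂O))
  0.21x2 + 0.02x3 + 0.15x4 ≥ 0.35   (nitrogen)
  x1, x2, x3, x4 ≥ 0.
The cheapest feasible vertex uses only ammonium sulfate, compost blend; gypsum, calcium nitrate are not used. Binding constraints: potassium (K₂O) and nitrogen.
Optimal quantities: ammonium sulfate = 1.571 kg, compost blend = 1 kg.
Cost = 0.65·1.571 + 0.1·1 = 1.1212.

£1.12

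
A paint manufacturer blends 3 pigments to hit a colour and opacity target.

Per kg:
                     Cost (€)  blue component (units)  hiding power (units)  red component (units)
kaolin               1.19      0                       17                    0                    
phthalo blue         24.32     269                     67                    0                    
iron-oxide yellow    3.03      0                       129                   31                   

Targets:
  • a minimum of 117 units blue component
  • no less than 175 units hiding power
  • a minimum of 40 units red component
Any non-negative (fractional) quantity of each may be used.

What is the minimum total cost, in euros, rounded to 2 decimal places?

€14.49

Let x1 = kg of kaolin, x2 = kg of phthalo blue, x3 = kg of iron-oxide yellow.
min 1.19x1 + 24.32x2 + 3.03x3 subject to:
  269x2 ≥ 117   (blue component)
  17x1 + 67x2 + 129x3 ≥ 175   (hiding power)
  31x3 ≥ 40   (red component)
  x1, x2, x3 ≥ 0.
At the optimum only phthalo blue, iron-oxide yellow are positive (kaolin = 0). The blue component and red component requirements are met with equality.
That vertex is x2 = 0.4349, x3 = 1.29.
Objective = 24.32·0.4349 + 3.03·1.29 = 14.4855.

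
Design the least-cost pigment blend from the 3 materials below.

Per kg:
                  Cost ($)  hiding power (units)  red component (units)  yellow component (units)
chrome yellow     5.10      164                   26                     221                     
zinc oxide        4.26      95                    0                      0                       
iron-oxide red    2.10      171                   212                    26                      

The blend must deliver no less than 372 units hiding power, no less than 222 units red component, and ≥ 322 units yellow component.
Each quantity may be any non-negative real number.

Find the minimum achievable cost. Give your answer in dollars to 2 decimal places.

Let x1 = kg of chrome yellow, x2 = kg of zinc oxide, x3 = kg of iron-oxide red.
min 5.1x1 + 4.26x2 + 2.1x3 subject to:
  164x1 + 95x2 + 171x3 ≥ 372   (hiding power)
  26x1 + 212x3 ≥ 222   (red component)
  221x1 + 26x3 ≥ 322   (yellow component)
  x1, x2, x3 ≥ 0.
At the optimum only chrome yellow, iron-oxide red are positive (zinc oxide = 0). The red component and yellow component requirements are met with equality.
So chrome yellow = 1.353 kg, iron-oxide red = 0.8812 kg.
Cost = 5.1·1.353 + 2.1·0.8812 = 8.7508.

$8.75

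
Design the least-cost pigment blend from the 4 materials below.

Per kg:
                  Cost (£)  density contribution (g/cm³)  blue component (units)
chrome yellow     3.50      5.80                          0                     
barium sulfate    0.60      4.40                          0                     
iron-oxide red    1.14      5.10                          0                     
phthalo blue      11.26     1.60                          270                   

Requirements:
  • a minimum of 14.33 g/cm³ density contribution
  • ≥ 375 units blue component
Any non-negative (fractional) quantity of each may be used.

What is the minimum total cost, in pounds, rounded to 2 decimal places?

£17.29

Treat it as an LP. Let x1 = kg of chrome yellow, x2 = kg of barium sulfate, x3 = kg of iron-oxide red, x4 = kg of phthalo blue.
Minimise 3.5x1 + 0.6x2 + 1.14x3 + 11.26x4 subject to:
  5.8x1 + 4.4x2 + 5.1x3 + 1.6x4 ≥ 14.33   (density contribution)
  270x4 ≥ 375   (blue component)
  x1, x2, x3, x4 ≥ 0.
At the optimum only barium sulfate, phthalo blue are positive (chrome yellow, iron-oxide red = 0). Binding constraints: density contribution and blue component.
Optimal quantities: barium sulfate = 2.752 kg, phthalo blue = 1.389 kg.
Objective = 0.6·2.752 + 11.26·1.389 = 17.2913.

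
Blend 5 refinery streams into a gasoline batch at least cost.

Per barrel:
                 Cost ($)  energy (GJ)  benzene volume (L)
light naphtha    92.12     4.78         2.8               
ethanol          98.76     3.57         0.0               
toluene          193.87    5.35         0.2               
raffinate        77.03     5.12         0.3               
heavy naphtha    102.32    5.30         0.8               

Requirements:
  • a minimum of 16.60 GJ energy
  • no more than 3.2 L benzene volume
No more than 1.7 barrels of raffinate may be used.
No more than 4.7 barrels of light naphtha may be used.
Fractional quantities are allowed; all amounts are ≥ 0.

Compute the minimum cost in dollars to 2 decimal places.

$283.27

This is a linear program. Let x1 = barrels of light naphtha, x2 = barrels of ethanol, x3 = barrels of toluene, x4 = barrels of raffinate, x5 = barrels of heavy naphtha.
Minimise 92.12x1 + 98.76x2 + 193.87x3 + 77.03x4 + 102.32x5 with:
  4.78x1 + 3.57x2 + 5.35x3 + 5.12x4 + 5.3x5 ≥ 16.6   (energy)
  2.8x1 + 0.2x3 + 0.3x4 + 0.8x5 ≤ 3.2   (benzene volume)
  x4 ≤ 1.7
  x1 ≤ 4.7
  x1, x2, x3, x4, x5 ≥ 0.
The optimal basis is {light naphtha, raffinate, heavy naphtha}; ethanol, toluene drop out. There the energy, benzene volume, the raffinate cap constraints are tight.
That vertex is x1 = 0.7208, x4 = 1.7, x5 = 0.8397.
Total cost: 92.12·0.7208 + 77.03·1.7 + 102.32·0.8397 = 283.2692.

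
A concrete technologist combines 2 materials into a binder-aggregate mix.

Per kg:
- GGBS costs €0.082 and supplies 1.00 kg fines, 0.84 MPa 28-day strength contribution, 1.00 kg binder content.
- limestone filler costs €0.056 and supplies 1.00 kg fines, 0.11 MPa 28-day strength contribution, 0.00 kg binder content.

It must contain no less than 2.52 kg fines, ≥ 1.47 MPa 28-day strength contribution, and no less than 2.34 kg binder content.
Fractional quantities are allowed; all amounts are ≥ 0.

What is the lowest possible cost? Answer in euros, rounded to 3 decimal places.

€0.202

This is a linear program. Let x1 = kg of GGBS, x2 = kg of limestone filler.
min 0.082x1 + 0.056x2 s.t.:
  1x1 + 1x2 ≥ 2.52   (fines)
  0.84x1 + 0.11x2 ≥ 1.47   (28-day strength contribution)
  1x1 ≥ 2.34   (binder content)
  x1, x2 ≥ 0.
Both inputs are positive at the optimum. The fines and binder content requirements are met with equality.
Optimal quantities: GGBS = 2.34 kg, limestone filler = 0.18 kg.
Total cost: 0.082·2.34 + 0.056·0.18 = 0.20196.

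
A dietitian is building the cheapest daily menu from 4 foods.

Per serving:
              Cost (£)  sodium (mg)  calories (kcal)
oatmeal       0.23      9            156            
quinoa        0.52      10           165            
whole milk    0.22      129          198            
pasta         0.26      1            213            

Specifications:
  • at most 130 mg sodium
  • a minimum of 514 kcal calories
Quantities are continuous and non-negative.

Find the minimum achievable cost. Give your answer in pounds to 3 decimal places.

£0.606

Let x1 = servings of oatmeal, x2 = servings of quinoa, x3 = servings of whole milk, x4 = servings of pasta.
Minimize 0.23x1 + 0.52x2 + 0.22x3 + 0.26x4 with:
  9x1 + 10x2 + 129x3 + 1x4 ≤ 130   (sodium)
  156x1 + 165x2 + 198x3 + 213x4 ≥ 514   (calories)
  x1, x2, x3, x4 ≥ 0.
At the optimum only whole milk, pasta are positive (oatmeal, quinoa = 0). The sodium and calories requirements are met with equality.
Optimal quantities: whole milk = 0.9962 servings, pasta = 1.487 servings.
Total cost: 0.22·0.9962 + 0.26·1.487 = 0.60578.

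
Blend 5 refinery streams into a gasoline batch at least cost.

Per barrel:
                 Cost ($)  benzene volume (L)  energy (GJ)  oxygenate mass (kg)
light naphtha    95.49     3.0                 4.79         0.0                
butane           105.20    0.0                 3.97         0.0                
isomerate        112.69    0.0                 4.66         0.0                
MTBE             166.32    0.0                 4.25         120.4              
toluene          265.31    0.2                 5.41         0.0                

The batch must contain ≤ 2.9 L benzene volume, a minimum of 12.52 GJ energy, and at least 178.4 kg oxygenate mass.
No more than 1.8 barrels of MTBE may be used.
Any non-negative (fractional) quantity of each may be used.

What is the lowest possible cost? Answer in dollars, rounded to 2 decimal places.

This is a linear program. Let x1 = barrels of light naphtha, x2 = barrels of butane, x3 = barrels of isomerate, x4 = barrels of MTBE, x5 = barrels of toluene.
min 95.49x1 + 105.2x2 + 112.69x3 + 166.32x4 + 265.31x5 subject to:
  3x1 + 0.2x5 ≤ 2.9   (benzene volume)
  4.79x1 + 3.97x2 + 4.66x3 + 4.25x4 + 5.41x5 ≥ 12.52   (energy)
  120.4x4 ≥ 178.4   (oxygenate mass)
  x4 ≤ 1.8
  x1, x2, x3, x4, x5 ≥ 0.
The cheapest feasible vertex uses only light naphtha, isomerate, MTBE; butane, toluene are not used. There the benzene volume, energy, oxygenate mass constraints are tight.
Optimal quantities: light naphtha = 0.96667 barrels, isomerate = 0.3417 barrels, MTBE = 1.4817 barrels.
Total cost: 95.49·0.96667 + 112.69·0.3417 + 166.32·1.4817 = 377.2498.

$377.25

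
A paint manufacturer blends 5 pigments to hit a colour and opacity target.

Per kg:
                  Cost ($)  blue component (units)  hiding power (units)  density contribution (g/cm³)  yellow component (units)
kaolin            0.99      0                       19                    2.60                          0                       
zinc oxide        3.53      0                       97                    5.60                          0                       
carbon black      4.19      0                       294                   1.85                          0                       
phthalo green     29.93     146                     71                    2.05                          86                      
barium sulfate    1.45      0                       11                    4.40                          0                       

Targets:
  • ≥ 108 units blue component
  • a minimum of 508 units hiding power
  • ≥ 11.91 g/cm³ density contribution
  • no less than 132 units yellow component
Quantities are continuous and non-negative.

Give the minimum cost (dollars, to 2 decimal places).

Let x1 = kg of kaolin, x2 = kg of zinc oxide, x3 = kg of carbon black, x4 = kg of phthalo green, x5 = kg of barium sulfate.
min 0.99x1 + 3.53x2 + 4.19x3 + 29.93x4 + 1.45x5 s.t.:
  146x4 ≥ 108   (blue component)
  19x1 + 97x2 + 294x3 + 71x4 + 11x5 ≥ 508   (hiding power)
  2.6x1 + 5.6x2 + 1.85x3 + 2.05x4 + 4.4x5 ≥ 11.91   (density contribution)
  86x4 ≥ 132   (yellow component)
  x1, x2, x3, x4, x5 ≥ 0.
The optimal basis is {kaolin, carbon black, phthalo green}; zinc oxide, barium sulfate drop out. There the hiding power, density contribution, yellow component constraints are tight.
Optimal quantities: kaolin = 2.521 kg, carbon black = 1.194 kg, phthalo green = 1.535 kg.
Cost = 0.99·2.521 + 4.19·1.194 + 29.93·1.535 = 53.4412.

$53.44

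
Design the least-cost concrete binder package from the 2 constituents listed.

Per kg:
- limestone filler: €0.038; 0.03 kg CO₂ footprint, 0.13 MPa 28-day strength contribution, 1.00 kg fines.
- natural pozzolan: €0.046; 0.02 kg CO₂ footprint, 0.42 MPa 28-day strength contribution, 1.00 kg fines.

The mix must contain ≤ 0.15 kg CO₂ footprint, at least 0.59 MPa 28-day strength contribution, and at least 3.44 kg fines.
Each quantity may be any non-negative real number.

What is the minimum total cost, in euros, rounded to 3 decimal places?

€0.135

This is a linear program. Let x1 = kg of limestone filler, x2 = kg of natural pozzolan.
Minimise 0.038x1 + 0.046x2 s.t.:
  0.03x1 + 0.02x2 ≤ 0.15   (CO₂ footprint)
  0.13x1 + 0.42x2 ≥ 0.59   (28-day strength contribution)
  1x1 + 1x2 ≥ 3.44   (fines)
  x1, x2 ≥ 0.
Both inputs are positive at the optimum. Binding constraints: 28-day strength contribution and fines.
Optimal quantities: limestone filler = 2.948 kg, natural pozzolan = 0.4924 kg.
Objective = 0.038·2.948 + 0.046·0.4924 = 0.13467.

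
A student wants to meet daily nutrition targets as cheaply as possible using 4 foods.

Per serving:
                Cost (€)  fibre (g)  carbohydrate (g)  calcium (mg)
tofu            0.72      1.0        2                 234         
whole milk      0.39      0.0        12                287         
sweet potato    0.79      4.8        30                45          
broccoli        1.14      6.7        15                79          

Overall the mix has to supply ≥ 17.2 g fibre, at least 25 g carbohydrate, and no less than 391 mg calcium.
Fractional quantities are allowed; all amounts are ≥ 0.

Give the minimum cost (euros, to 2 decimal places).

Let x1 = servings of tofu, x2 = servings of whole milk, x3 = servings of sweet potato, x4 = servings of broccoli.
min 0.72x1 + 0.39x2 + 0.79x3 + 1.14x4 with:
  1x1 + 4.8x3 + 6.7x4 ≥ 17.2   (fibre)
  2x1 + 12x2 + 30x3 + 15x4 ≥ 25   (carbohydrate)
  234x1 + 287x2 + 45x3 + 79x4 ≥ 391   (calcium)
  x1, x2, x3, x4 ≥ 0.
The optimal basis is {whole milk, sweet potato}; tofu, broccoli drop out. The fibre and calcium requirements are met with equality.
That vertex is x2 = 0.8005, x3 = 3.583.
Cost = 0.39·0.8005 + 0.79·3.583 = 3.1428.

€3.14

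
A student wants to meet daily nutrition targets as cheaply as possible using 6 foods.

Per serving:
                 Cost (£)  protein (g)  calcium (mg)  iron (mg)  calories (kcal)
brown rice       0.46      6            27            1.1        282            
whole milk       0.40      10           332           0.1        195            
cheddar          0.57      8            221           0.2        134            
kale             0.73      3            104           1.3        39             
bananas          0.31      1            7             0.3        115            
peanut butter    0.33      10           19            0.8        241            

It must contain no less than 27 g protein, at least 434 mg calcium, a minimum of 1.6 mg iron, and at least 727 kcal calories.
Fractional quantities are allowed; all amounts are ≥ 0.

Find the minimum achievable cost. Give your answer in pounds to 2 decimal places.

Treat it as an LP. Let x1 = servings of brown rice, x2 = servings of whole milk, x3 = servings of cheddar, x4 = servings of kale, x5 = servings of bananas, x6 = servings of peanut butter.
Minimise 0.46x1 + 0.4x2 + 0.57x3 + 0.73x4 + 0.31x5 + 0.33x6 with:
  6x1 + 10x2 + 8x3 + 3x4 + 1x5 + 10x6 ≥ 27   (protein)
  27x1 + 332x2 + 221x3 + 104x4 + 7x5 + 19x6 ≥ 434   (calcium)
  1.1x1 + 0.1x2 + 0.2x3 + 1.3x4 + 0.3x5 + 0.8x6 ≥ 1.6   (iron)
  282x1 + 195x2 + 134x3 + 39x4 + 115x5 + 241x6 ≥ 727   (calories)
  x1, x2, x3, x4, x5, x6 ≥ 0.
The optimal basis is {whole milk, peanut butter}; brown rice, cheddar, kale, bananas drop out. There the calcium and calories constraints are tight.
Solving gives x2 = 1.19, x6 = 2.054.
Hence cost = 0.4·1.19 + 0.33·2.054 = £1.1538.

£1.15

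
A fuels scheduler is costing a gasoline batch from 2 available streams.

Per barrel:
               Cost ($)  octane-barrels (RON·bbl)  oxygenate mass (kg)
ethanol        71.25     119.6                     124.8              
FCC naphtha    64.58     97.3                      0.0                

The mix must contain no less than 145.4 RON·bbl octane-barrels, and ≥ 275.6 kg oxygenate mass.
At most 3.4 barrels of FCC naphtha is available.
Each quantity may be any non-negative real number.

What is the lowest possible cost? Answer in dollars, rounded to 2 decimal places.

Let x1 = barrels of ethanol, x2 = barrels of FCC naphtha.
min 71.25x1 + 64.58x2 subject to:
  119.6x1 + 97.3x2 ≥ 145.4   (octane-barrels)
  124.8x1 ≥ 275.6   (oxygenate mass)
  x2 ≤ 3.4
  x1, x2 ≥ 0.
At the optimum only ethanol is positive (FCC naphtha = 0). There the oxygenate mass constraint is tight.
That vertex is x1 = 2.2083.
Objective = 71.25·2.2083 = 157.3414.

$157.34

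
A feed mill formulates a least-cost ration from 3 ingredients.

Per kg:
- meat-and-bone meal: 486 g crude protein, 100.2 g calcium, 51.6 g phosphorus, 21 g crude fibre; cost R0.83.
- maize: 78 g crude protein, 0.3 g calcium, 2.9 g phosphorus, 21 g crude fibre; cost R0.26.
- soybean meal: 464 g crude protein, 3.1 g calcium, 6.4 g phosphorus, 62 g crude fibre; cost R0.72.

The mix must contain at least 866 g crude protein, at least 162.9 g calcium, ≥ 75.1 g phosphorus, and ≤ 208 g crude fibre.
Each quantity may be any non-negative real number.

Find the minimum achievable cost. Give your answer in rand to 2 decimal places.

R1.47

Let x1 = kg of meat-and-bone meal, x2 = kg of maize, x3 = kg of soybean meal.
Minimise 0.83x1 + 0.26x2 + 0.72x3 s.t.:
  486x1 + 78x2 + 464x3 ≥ 866   (crude protein)
  100.2x1 + 0.3x2 + 3.1x3 ≥ 162.9   (calcium)
  51.6x1 + 2.9x2 + 6.4x3 ≥ 75.1   (phosphorus)
  21x1 + 21x2 + 62x3 ≤ 208   (crude fibre)
  x1, x2, x3 ≥ 0.
The minimum-cost mix takes nothing from maize — only meat-and-bone meal, soybean meal. The crude protein and calcium requirements are met with equality.
So meat-and-bone meal = 1.621 kg, soybean meal = 0.169 kg.
Total cost: 0.83·1.621 + 0.72·0.169 = 1.4671.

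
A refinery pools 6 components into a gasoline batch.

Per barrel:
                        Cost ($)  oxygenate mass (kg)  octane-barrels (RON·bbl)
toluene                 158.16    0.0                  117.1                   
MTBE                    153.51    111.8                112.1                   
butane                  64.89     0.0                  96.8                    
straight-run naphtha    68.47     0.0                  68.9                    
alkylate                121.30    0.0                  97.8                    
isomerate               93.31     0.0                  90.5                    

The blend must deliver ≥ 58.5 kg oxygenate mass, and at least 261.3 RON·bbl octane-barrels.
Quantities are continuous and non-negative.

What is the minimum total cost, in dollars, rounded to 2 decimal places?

$216.17

Let x1 = barrels of toluene, x2 = barrels of MTBE, x3 = barrels of butane, x4 = barrels of straight-run naphtha, x5 = barrels of alkylate, x6 = barrels of isomerate.
Minimize 158.16x1 + 153.51x2 + 64.89x3 + 68.47x4 + 121.3x5 + 93.31x6 with:
  111.8x2 ≥ 58.5   (oxygenate mass)
  117.1x1 + 112.1x2 + 96.8x3 + 68.9x4 + 97.8x5 + 90.5x6 ≥ 261.3   (octane-barrels)
  x1, x2, x3, x4, x5, x6 ≥ 0.
The cheapest feasible vertex uses only MTBE, butane; toluene, straight-run naphtha, alkylate, isomerate are not used. There the oxygenate mass and octane-barrels constraints are tight.
So MTBE = 0.52326 barrels, butane = 2.0934 barrels.
Hence cost = 153.51·0.52326 + 64.89·2.0934 = $216.1664.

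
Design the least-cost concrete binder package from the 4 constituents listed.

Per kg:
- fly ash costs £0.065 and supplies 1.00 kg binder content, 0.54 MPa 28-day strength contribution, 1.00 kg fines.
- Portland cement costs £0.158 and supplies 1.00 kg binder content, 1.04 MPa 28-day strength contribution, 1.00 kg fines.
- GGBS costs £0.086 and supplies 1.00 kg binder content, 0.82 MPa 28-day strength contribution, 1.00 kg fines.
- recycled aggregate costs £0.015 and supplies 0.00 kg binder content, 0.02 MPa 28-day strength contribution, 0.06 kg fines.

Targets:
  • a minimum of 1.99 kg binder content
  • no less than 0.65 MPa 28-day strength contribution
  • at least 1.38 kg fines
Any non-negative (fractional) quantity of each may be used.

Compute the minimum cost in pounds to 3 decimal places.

£0.129

Treat it as an LP. Let x1 = kg of fly ash, x2 = kg of Portland cement, x3 = kg of GGBS, x4 = kg of recycled aggregate.
Minimise 0.065x1 + 0.158x2 + 0.086x3 + 0.015x4 with:
  1x1 + 1x2 + 1x3 ≥ 1.99   (binder content)
  0.54x1 + 1.04x2 + 0.82x3 + 0.02x4 ≥ 0.65   (28-day strength contribution)
  1x1 + 1x2 + 1x3 + 0.06x4 ≥ 1.38   (fines)
  x1, x2, x3, x4 ≥ 0.
The cheapest feasible vertex uses only fly ash; Portland cement, GGBS, recycled aggregate are not used. There the binder content constraint is tight.
So fly ash = 1.99 kg.
Hence cost = 0.065·1.99 = £0.12935.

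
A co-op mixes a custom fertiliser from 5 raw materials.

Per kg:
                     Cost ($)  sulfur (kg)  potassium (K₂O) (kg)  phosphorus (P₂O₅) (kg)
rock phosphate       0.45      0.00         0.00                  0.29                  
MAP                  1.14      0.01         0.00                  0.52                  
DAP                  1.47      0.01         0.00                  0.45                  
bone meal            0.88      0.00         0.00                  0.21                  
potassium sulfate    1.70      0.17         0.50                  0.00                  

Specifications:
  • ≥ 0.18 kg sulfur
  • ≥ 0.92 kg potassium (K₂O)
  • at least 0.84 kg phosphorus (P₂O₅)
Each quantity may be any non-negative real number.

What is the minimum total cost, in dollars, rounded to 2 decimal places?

$4.43

Treat it as an LP. Let x1 = kg of rock phosphate, x2 = kg of MAP, x3 = kg of DAP, x4 = kg of bone meal, x5 = kg of potassium sulfate.
Minimise 0.45x1 + 1.14x2 + 1.47x3 + 0.88x4 + 1.7x5 s.t.:
  0.01x2 + 0.01x3 + 0.17x5 ≥ 0.18   (sulfur)
  0.5x5 ≥ 0.92   (potassium (K₂O))
  0.29x1 + 0.52x2 + 0.45x3 + 0.21x4 ≥ 0.84   (phosphorus (P₂O₅))
  x1, x2, x3, x4, x5 ≥ 0.
At the optimum only rock phosphate, potassium sulfate are positive (MAP, DAP, bone meal = 0). Binding constraints: potassium (K₂O) and phosphorus (P₂O₅).
So rock phosphate = 2.897 kg, potassium sulfate = 1.84 kg.
Cost = 0.45·2.897 + 1.7·1.84 = 4.4317.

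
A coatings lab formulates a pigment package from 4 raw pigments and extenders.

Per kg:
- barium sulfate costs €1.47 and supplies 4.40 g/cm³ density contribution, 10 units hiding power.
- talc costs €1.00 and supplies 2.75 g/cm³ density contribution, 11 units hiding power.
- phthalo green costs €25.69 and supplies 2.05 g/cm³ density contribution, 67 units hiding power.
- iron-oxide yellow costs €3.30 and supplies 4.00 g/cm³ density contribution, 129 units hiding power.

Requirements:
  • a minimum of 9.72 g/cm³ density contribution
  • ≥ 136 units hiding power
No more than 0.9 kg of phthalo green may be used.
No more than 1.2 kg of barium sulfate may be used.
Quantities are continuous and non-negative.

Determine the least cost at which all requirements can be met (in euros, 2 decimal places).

€5.11

Set it up as a linear program. Let x1 = kg of barium sulfate, x2 = kg of talc, x3 = kg of phthalo green, x4 = kg of iron-oxide yellow.
Minimize 1.47x1 + 1x2 + 25.69x3 + 3.3x4 with:
  4.4x1 + 2.75x2 + 2.05x3 + 4x4 ≥ 9.72   (density contribution)
  10x1 + 11x2 + 67x3 + 129x4 ≥ 136   (hiding power)
  x3 ≤ 0.9
  x1 ≤ 1.2
  x1, x2, x3, x4 ≥ 0.
The minimum-cost mix takes nothing from phthalo green — only barium sulfate, talc, iron-oxide yellow. Binding constraints: density contribution, hiding power, the barium sulfate cap.
Optimal quantities: barium sulfate = 1.2 kg, talc = 0.247 kg, iron-oxide yellow = 0.9402 kg.
Objective = 1.47·1.2 + 1·0.247 + 3.3·0.9402 = 5.1137.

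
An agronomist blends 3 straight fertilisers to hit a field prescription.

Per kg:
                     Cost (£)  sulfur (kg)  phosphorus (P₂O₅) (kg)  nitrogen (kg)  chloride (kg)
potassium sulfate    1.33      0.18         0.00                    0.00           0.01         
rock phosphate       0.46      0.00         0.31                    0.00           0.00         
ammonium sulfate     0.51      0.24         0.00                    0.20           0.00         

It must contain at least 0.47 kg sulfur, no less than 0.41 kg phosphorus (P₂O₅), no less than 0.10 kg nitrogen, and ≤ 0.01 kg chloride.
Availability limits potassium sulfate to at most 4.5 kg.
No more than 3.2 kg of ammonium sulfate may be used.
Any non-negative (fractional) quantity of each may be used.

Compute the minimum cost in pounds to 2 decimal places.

This is a linear program. Let x1 = kg of potassium sulfate, x2 = kg of rock phosphate, x3 = kg of ammonium sulfate.
min 1.33x1 + 0.46x2 + 0.51x3 s.t.:
  0.18x1 + 0.24x3 ≥ 0.47   (sulfur)
  0.31x2 ≥ 0.41   (phosphorus (P₂O₅))
  0.2x3 ≥ 0.1   (nitrogen)
  0.01x1 ≤ 0.01   (chloride)
  x1 ≤ 4.5
  x3 ≤ 3.2
  x1, x2, x3 ≥ 0.
The minimum-cost mix takes nothing from potassium sulfate — only rock phosphate, ammonium sulfate. There the sulfur and phosphorus (P₂O₅) constraints are tight.
So rock phosphate = 1.323 kg, ammonium sulfate = 1.958 kg.
Total cost: 0.46·1.323 + 0.51·1.958 = 1.6072.

£1.61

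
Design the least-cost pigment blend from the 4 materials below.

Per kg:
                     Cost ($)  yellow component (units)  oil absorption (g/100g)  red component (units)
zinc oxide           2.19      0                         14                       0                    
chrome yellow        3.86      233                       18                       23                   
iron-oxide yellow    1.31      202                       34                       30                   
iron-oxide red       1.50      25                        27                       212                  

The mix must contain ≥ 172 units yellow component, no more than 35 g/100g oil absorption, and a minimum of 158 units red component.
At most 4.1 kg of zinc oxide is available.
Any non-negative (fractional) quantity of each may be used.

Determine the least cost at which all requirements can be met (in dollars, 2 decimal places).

$2.99

Let x1 = kg of zinc oxide, x2 = kg of chrome yellow, x3 = kg of iron-oxide yellow, x4 = kg of iron-oxide red.
Minimize 2.19x1 + 3.86x2 + 1.31x3 + 1.5x4 s.t.:
  233x2 + 202x3 + 25x4 ≥ 172   (yellow component)
  14x1 + 18x2 + 34x3 + 27x4 ≤ 35   (oil absorption)
  23x2 + 30x3 + 212x4 ≥ 158   (red component)
  x1 ≤ 4.1
  x1, x2, x3, x4 ≥ 0.
The optimal basis is {chrome yellow, iron-oxide yellow, iron-oxide red}; zinc oxide drops out. Binding constraints: yellow component, oil absorption, red component.
Optimal quantities: chrome yellow = 0.4233 kg, iron-oxide yellow = 0.2816 kg, iron-oxide red = 0.6595 kg.
Objective = 3.86·0.4233 + 1.31·0.2816 + 1.5·0.6595 = 2.9921.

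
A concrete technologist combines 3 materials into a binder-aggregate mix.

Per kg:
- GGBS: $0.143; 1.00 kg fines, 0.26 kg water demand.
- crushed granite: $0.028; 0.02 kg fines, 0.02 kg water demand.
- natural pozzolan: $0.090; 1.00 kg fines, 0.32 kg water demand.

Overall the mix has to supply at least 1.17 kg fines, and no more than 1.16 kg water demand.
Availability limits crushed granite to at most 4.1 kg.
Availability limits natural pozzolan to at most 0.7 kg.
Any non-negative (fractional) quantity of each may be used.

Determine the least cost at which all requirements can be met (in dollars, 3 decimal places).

$0.130

Let x1 = kg of GGBS, x2 = kg of crushed granite, x3 = kg of natural pozzolan.
Minimize 0.143x1 + 0.028x2 + 0.09x3 subject to:
  1x1 + 0.02x2 + 1x3 ≥ 1.17   (fines)
  0.26x1 + 0.02x2 + 0.32x3 ≤ 1.16   (water demand)
  x2 ≤ 4.1
  x3 ≤ 0.7
  x1, x2, x3 ≥ 0.
At the optimum only GGBS, natural pozzolan are positive (crushed granite = 0). Binding constraints: fines and the natural pozzolan cap.
Optimal quantities: GGBS = 0.47 kg, natural pozzolan = 0.7 kg.
Total cost: 0.143·0.47 + 0.09·0.7 = 0.13021.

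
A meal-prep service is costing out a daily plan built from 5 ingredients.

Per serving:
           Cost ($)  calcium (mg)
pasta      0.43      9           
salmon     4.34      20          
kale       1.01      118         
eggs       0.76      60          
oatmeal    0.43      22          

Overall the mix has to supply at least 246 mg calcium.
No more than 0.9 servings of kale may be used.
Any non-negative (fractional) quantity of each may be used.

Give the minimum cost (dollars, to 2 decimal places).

$2.68

This is a linear program. Let x1 = servings of pasta, x2 = servings of salmon, x3 = servings of kale, x4 = servings of eggs, x5 = servings of oatmeal.
Minimise 0.43x1 + 4.34x2 + 1.01x3 + 0.76x4 + 0.43x5 with:
  9x1 + 20x2 + 118x3 + 60x4 + 22x5 ≥ 246   (calcium)
  x3 ≤ 0.9
  x1, x2, x3, x4, x5 ≥ 0.
At the optimum only kale, eggs are positive (pasta, salmon, oatmeal = 0). Binding constraints: calcium and the kale cap.
Optimal quantities: kale = 0.9 servings, eggs = 2.33 servings.
Hence cost = 1.01·0.9 + 0.76·2.33 = $2.6798.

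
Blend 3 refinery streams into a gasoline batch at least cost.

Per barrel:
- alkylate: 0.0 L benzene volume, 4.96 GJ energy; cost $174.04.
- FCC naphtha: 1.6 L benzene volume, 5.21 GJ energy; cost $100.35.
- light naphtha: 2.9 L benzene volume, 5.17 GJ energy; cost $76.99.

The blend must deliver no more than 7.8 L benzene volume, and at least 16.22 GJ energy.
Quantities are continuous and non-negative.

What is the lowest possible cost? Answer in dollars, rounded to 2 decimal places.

$263.89

This is a linear program. Let x1 = barrels of alkylate, x2 = barrels of FCC naphtha, x3 = barrels of light naphtha.
Minimize 174.04x1 + 100.35x2 + 76.99x3 subject to:
  1.6x2 + 2.9x3 ≤ 7.8   (benzene volume)
  4.96x1 + 5.21x2 + 5.17x3 ≥ 16.22   (energy)
  x1, x2, x3 ≥ 0.
At the optimum only FCC naphtha, light naphtha are positive (alkylate = 0). Binding constraints: benzene volume and energy.
Solving gives x2 = 0.9817, x3 = 2.148.
Total cost: 100.35·0.9817 + 76.99·2.148 = 263.8881.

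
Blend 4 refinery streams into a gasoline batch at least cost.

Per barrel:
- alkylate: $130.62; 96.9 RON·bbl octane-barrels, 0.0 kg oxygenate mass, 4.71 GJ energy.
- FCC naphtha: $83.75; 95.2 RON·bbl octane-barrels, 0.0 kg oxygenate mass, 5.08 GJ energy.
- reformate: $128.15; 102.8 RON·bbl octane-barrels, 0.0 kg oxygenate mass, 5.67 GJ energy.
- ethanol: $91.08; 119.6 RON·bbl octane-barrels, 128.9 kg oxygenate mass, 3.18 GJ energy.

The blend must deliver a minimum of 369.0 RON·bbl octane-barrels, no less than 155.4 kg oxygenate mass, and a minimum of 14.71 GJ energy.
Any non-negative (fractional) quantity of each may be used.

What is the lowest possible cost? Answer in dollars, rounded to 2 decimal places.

Let x1 = barrels of alkylate, x2 = barrels of FCC naphtha, x3 = barrels of reformate, x4 = barrels of ethanol.
Minimize 130.62x1 + 83.75x2 + 128.15x3 + 91.08x4 subject to:
  96.9x1 + 95.2x2 + 102.8x3 + 119.6x4 ≥ 369   (octane-barrels)
  128.9x4 ≥ 155.4   (oxygenate mass)
  4.71x1 + 5.08x2 + 5.67x3 + 3.18x4 ≥ 14.71   (energy)
  x1, x2, x3, x4 ≥ 0.
The optimal basis is {FCC naphtha, ethanol}; alkylate, reformate drop out. Binding constraints: octane-barrels and energy.
Optimal quantities: FCC naphtha = 1.922 barrels, ethanol = 1.5554 barrels.
Objective = 83.75·1.922 + 91.08·1.5554 = 302.6333.

$302.63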